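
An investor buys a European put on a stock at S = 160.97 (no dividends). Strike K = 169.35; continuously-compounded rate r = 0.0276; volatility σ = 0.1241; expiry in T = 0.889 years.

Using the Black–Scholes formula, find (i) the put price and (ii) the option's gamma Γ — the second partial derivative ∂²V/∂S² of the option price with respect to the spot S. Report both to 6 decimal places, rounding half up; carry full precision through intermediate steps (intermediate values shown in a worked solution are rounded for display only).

σ√T = 0.1241·√0.889 = 0.117010
d₁ = (ln(S/K) + (r+σ²/2)T) / (σ√T) = (ln(160.97/169.35) + (0.0276+0.1241²/2)·0.889) / 0.117010 = (-0.050750 + 0.031382) / 0.117010 = -0.165520
d₂ = d₁ − σ√T = -0.165520 − 0.117010 = -0.282530
e^{−rT} = e^{−0.0276·0.889} = 0.975762
N(−d₁) = 0.565733,  N(−d₂) = 0.611231
Put price V = K·e^{−rT}·N(−d₂) − S·N(−d₁) = 101.003144 − 91.065998 = 9.937146
φ(d₁) = (1/√(2π))·e^{−d₁²/2} = 0.393515
Γ = φ(d₁) / (S·σ·√T) = 0.020893

price = 9.937146
Γ = 0.020893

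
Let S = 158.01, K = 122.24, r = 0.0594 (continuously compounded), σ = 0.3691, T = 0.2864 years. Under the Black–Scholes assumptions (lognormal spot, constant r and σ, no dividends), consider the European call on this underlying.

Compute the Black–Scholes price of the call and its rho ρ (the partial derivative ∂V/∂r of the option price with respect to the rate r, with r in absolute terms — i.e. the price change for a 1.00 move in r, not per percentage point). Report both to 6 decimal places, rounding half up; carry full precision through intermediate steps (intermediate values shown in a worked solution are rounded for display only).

price = 38.858754
ρ = 31.008538

σ√T = 0.3691·√0.2864 = 0.197529
d₁ = (ln(S/K) + (r+σ²/2)T) / (σ√T) = (ln(158.01/122.24) + (0.0594+0.3691²/2)·0.2864) / 0.197529 = (0.256672 + 0.036521) / 0.197529 = 1.484305
d₂ = d₁ − σ√T = 1.484305 − 0.197529 = 1.286776
e^{−rT} = e^{−0.0594·0.2864} = 0.983132
N(d₁) = 0.931136,  N(d₂) = 0.900914
Call price V = S·N(d₁) − K·e^{−rT}·N(d₂) = 147.128788 − 108.270034 = 38.858754
ρ = K·T·e^{−rT}·N(d₂) = 31.008538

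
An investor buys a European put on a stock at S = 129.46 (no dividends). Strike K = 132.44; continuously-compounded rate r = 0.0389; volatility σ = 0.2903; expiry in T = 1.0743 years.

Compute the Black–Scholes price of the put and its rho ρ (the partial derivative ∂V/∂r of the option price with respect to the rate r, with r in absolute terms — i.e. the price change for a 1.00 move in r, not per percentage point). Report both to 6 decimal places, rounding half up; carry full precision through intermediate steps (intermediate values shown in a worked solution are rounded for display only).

price = 14.145914
ρ = -72.969030

σ√T = 0.2903·√1.0743 = 0.300891
d₁ = (ln(S/K) + (r+σ²/2)T) / (σ√T) = (ln(129.46/132.44) + (0.0389+0.2903²/2)·1.0743) / 0.300891 = (-0.022758 + 0.087058) / 0.300891 = 0.213699
d₂ = d₁ − σ√T = 0.213699 − 0.300891 = -0.087192
e^{−rT} = e^{−0.0389·1.0743} = 0.959071
N(−d₁) = 0.415391,  N(−d₂) = 0.534741
Put price V = K·e^{−rT}·N(−d₂) − S·N(−d₁) = 67.922396 − 53.776482 = 14.145914
ρ = −K·T·e^{−rT}·N(−d₂) = -72.969030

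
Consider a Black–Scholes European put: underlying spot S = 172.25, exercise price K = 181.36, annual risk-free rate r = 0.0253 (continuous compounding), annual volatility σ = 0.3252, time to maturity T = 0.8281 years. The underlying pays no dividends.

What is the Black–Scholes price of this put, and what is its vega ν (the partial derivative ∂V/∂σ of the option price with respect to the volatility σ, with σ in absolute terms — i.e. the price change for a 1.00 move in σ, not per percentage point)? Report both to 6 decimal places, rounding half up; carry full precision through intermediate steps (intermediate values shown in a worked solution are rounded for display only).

price = 23.360418
ν = 62.471012

σ√T = 0.3252·√0.8281 = 0.295932
d₁ = (ln(S/K) + (r+σ²/2)T) / (σ√T) = (ln(172.25/181.36) + (0.0253+0.3252²/2)·0.8281) / 0.295932 = (-0.051537 + 0.064739) / 0.295932 = 0.044611
d₂ = d₁ − σ√T = 0.044611 − 0.295932 = -0.251321
e^{−rT} = e^{−0.0253·0.8281} = 0.979267
N(−d₁) = 0.482209,  N(−d₂) = 0.599217
Put price V = K·e^{−rT}·N(−d₂) − S·N(−d₁) = 106.420891 − 83.060473 = 23.360418
φ(d₁) = (1/√(2π))·e^{−d₁²/2} = 0.398546
ν = S·φ(d₁)·√T = 62.471012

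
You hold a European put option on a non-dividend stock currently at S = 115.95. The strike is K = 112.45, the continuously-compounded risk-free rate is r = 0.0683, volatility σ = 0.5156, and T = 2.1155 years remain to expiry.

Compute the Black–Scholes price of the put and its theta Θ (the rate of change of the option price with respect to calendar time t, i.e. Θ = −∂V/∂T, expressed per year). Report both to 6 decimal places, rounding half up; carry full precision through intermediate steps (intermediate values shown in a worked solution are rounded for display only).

σ√T = 0.5156·√2.1155 = 0.749928
d₁ = (ln(S/K) + (r+σ²/2)T) / (σ√T) = (ln(115.95/112.45) + (0.0683+0.5156²/2)·2.1155) / 0.749928 = (0.030650 + 0.425684) / 0.749928 = 0.608505
d₂ = d₁ − σ√T = 0.608505 − 0.749928 = -0.141423
e^{−rT} = e^{−0.0683·2.1155} = 0.865465
N(−d₁) = 0.271426,  N(−d₂) = 0.556232
Put price V = K·e^{−rT}·N(−d₂) − S·N(−d₁) = 54.133335 − 31.471876 = 22.661460
φ(d₁) = (1/√(2π))·e^{−d₁²/2} = 0.331516
Θ = −S·φ(d₁)·σ/(2√T) + r·K·e^{−rT}·N(−d₂) = −6.813218 + 3.697307 = -3.115911

price = 22.661460
Θ = -3.115911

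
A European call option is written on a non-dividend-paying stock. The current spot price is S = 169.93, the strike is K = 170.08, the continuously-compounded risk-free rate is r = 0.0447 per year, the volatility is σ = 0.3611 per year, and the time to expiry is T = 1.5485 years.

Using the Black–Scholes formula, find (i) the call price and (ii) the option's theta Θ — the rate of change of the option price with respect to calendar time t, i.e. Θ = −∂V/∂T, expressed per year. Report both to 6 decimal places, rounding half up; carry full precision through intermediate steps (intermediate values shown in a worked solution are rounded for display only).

price = 35.153850
Θ = -12.503991

σ√T = 0.3611·√1.5485 = 0.449348
d₁ = (ln(S/K) + (r+σ²/2)T) / (σ√T) = (ln(169.93/170.08) + (0.0447+0.3611²/2)·1.5485) / 0.449348 = (-0.000882 + 0.170175) / 0.449348 = 0.376751
d₂ = d₁ − σ√T = 0.376751 − 0.449348 = -0.072597
e^{−rT} = e^{−0.0447·1.5485} = 0.933123
N(d₁) = 0.646821,  N(d₂) = 0.471063
Call price V = S·N(d₁) − K·e^{−rT}·N(d₂) = 109.914257 − 74.760407 = 35.153850
φ(d₁) = (1/√(2π))·e^{−d₁²/2} = 0.371610
Θ = −S·φ(d₁)·σ/(2√T) − r·K·e^{−rT}·N(d₂) = −9.162201 − 3.341790 = -12.503991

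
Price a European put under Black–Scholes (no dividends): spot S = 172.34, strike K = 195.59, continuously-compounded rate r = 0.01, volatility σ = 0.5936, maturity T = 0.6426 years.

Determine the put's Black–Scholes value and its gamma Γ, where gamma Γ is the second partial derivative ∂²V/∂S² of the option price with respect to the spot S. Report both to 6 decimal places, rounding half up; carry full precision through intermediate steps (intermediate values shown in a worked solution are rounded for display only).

σ√T = 0.5936·√0.6426 = 0.475844
d₁ = (ln(S/K) + (r+σ²/2)T) / (σ√T) = (ln(172.34/195.59) + (0.01+0.5936²/2)·0.6426) / 0.475844 = (-0.126551 + 0.119640) / 0.475844 = -0.014525
d₂ = d₁ − σ√T = -0.014525 − 0.475844 = -0.490369
e^{−rT} = e^{−0.01·0.6426} = 0.993595
N(−d₁) = 0.505795,  N(−d₂) = 0.688064
Put price V = K·e^{−rT}·N(−d₂) − S·N(−d₁) = 133.716327 − 87.168635 = 46.547692
φ(d₁) = (1/√(2π))·e^{−d₁²/2} = 0.398900
Γ = φ(d₁) / (S·σ·√T) = 0.004864

price = 46.547692
Γ = 0.004864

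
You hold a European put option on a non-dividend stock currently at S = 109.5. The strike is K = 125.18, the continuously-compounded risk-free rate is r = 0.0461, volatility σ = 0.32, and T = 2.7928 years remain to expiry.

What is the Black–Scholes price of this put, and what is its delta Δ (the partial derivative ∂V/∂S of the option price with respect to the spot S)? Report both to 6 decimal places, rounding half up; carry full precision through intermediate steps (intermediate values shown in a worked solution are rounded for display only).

price = 23.424382
Δ = -0.398247

σ√T = 0.32·√2.7928 = 0.534774
d₁ = (ln(S/K) + (r+σ²/2)T) / (σ√T) = (ln(109.5/125.18) + (0.0461+0.32²/2)·2.7928) / 0.534774 = (-0.133828 + 0.271739) / 0.534774 = 0.257887
d₂ = d₁ − σ√T = 0.257887 − 0.534774 = -0.276886
e^{−rT} = e^{−0.0461·2.7928} = 0.879195
N(−d₁) = 0.398247,  N(−d₂) = 0.609066
Put price V = K·e^{−rT}·N(−d₂) − S·N(−d₁) = 67.032423 − 43.608041 = 23.424382
Δ = −N(−d₁) = -0.398247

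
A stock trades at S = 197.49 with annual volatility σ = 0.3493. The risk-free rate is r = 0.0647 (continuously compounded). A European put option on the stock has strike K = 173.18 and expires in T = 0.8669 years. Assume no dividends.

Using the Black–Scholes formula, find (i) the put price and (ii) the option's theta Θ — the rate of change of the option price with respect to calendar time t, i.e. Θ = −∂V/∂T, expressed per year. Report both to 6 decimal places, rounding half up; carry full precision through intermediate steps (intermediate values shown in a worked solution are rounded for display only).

price = 10.177319
Θ = -7.650776

σ√T = 0.3493·√0.8669 = 0.325224
d₁ = (ln(S/K) + (r+σ²/2)T) / (σ√T) = (ln(197.49/173.18) + (0.0647+0.3493²/2)·0.8669) / 0.325224 = (0.131356 + 0.108974) / 0.325224 = 0.738968
d₂ = d₁ − σ√T = 0.738968 − 0.325224 = 0.413743
e^{−rT} = e^{−0.0647·0.8669} = 0.945456
N(−d₁) = 0.229963,  N(−d₂) = 0.339531
Put price V = K·e^{−rT}·N(−d₂) − S·N(−d₁) = 55.592772 − 45.415453 = 10.177319
φ(d₁) = (1/√(2π))·e^{−d₁²/2} = 0.303621
Θ = −S·φ(d₁)·σ/(2√T) + r·K·e^{−rT}·N(−d₂) = −11.247628 + 3.596852 = -7.650776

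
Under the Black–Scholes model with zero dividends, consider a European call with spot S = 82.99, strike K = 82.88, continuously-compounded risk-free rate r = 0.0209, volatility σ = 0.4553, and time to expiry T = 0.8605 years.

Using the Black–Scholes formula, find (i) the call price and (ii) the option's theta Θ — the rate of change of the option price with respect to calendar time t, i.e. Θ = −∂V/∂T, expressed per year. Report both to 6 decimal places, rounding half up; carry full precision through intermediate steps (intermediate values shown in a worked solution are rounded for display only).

price = 14.555073
Θ = -8.600222

σ√T = 0.4553·√0.8605 = 0.422351
d₁ = (ln(S/K) + (r+σ²/2)T) / (σ√T) = (ln(82.99/82.88) + (0.0209+0.4553²/2)·0.8605) / 0.422351 = (0.001326 + 0.107174) / 0.422351 = 0.256897
d₂ = d₁ − σ√T = 0.256897 − 0.422351 = -0.165453
e^{−rT} = e^{−0.0209·0.8605} = 0.982176
N(d₁) = 0.601371,  N(d₂) = 0.434294
Call price V = S·N(d₁) − K·e^{−rT}·N(d₂) = 49.907782 − 35.352709 = 14.555073
φ(d₁) = (1/√(2π))·e^{−d₁²/2} = 0.385993
Θ = −S·φ(d₁)·σ/(2√T) − r·K·e^{−rT}·N(d₂) = −7.861350 − 0.738872 = -8.600222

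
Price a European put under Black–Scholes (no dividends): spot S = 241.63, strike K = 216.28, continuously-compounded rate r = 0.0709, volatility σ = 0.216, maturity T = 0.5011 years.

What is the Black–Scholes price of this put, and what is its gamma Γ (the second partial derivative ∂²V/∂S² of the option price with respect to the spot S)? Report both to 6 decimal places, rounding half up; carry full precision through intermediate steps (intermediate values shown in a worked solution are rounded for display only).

price = 3.096065
Γ = 0.006329

σ√T = 0.216·√0.5011 = 0.152903
d₁ = (ln(S/K) + (r+σ²/2)T) / (σ√T) = (ln(241.63/216.28) + (0.0709+0.216²/2)·0.5011) / 0.152903 = (0.110834 + 0.047218) / 0.152903 = 1.033671
d₂ = d₁ − σ√T = 1.033671 − 0.152903 = 0.880768
e^{−rT} = e^{−0.0709·0.5011} = 0.965096
N(−d₁) = 0.150645,  N(−d₂) = 0.189222
Put price V = K·e^{−rT}·N(−d₂) − S·N(−d₁) = 39.496401 − 36.400336 = 3.096065
φ(d₁) = (1/√(2π))·e^{−d₁²/2} = 0.233826
Γ = φ(d₁) / (S·σ·√T) = 0.006329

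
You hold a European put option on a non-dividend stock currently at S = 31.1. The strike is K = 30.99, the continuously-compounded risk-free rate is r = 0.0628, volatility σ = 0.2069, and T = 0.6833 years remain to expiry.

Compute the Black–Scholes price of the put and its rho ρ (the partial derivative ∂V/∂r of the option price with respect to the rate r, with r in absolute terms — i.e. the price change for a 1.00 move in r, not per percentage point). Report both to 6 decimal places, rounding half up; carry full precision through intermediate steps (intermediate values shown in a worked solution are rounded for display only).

σ√T = 0.2069·√0.6833 = 0.171028
d₁ = (ln(S/K) + (r+σ²/2)T) / (σ√T) = (ln(31.1/30.99) + (0.0628+0.2069²/2)·0.6833) / 0.171028 = (0.003543 + 0.057536) / 0.171028 = 0.357134
d₂ = d₁ − σ√T = 0.357134 − 0.171028 = 0.186106
e^{−rT} = e^{−0.0628·0.6833} = 0.957996
N(−d₁) = 0.360496,  N(−d₂) = 0.426181
Put price V = K·e^{−rT}·N(−d₂) − S·N(−d₁) = 12.652587 − 11.211422 = 1.441165
ρ = −K·T·e^{−rT}·N(−d₂) = -8.645513

price = 1.441165
ρ = -8.645513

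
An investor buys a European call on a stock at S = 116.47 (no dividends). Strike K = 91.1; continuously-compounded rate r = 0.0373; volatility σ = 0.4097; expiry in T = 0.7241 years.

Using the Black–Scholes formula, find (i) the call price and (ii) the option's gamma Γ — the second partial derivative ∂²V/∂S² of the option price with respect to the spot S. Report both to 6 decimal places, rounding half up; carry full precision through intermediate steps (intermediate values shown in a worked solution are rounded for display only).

σ√T = 0.4097·√0.7241 = 0.348630
d₁ = (ln(S/K) + (r+σ²/2)T) / (σ√T) = (ln(116.47/91.1) + (0.0373+0.4097²/2)·0.7241) / 0.348630 = (0.245676 + 0.087781) / 0.348630 = 0.956476
d₂ = d₁ − σ√T = 0.956476 − 0.348630 = 0.607845
e^{−rT} = e^{−0.0373·0.7241} = 0.973353
N(d₁) = 0.830584,  N(d₂) = 0.728355
Call price V = S·N(d₁) − K·e^{−rT}·N(d₂) = 96.738116 − 64.584990 = 32.153126
φ(d₁) = (1/√(2π))·e^{−d₁²/2} = 0.252496
Γ = φ(d₁) / (S·σ·√T) = 0.006218

price = 32.153126
Γ = 0.006218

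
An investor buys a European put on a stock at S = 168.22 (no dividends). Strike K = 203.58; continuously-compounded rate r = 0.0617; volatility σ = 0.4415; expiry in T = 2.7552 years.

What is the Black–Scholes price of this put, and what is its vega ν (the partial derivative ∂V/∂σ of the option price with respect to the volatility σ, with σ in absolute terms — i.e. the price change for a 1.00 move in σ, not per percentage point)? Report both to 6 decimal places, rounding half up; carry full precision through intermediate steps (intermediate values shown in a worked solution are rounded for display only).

price = 50.392989
ν = 105.208149

σ√T = 0.4415·√2.7552 = 0.732837
d₁ = (ln(S/K) + (r+σ²/2)T) / (σ√T) = (ln(168.22/203.58) + (0.0617+0.4415²/2)·2.7552) / 0.732837 = (-0.190786 + 0.438521) / 0.732837 = 0.338048
d₂ = d₁ − σ√T = 0.338048 − 0.732837 = -0.394788
e^{−rT} = e^{−0.0617·2.7552} = 0.843668
N(−d₁) = 0.367663,  N(−d₂) = 0.653500
Put price V = K·e^{−rT}·N(−d₂) − S·N(−d₁) = 112.241317 − 61.848328 = 50.392989
φ(d₁) = (1/√(2π))·e^{−d₁²/2} = 0.376786
ν = S·φ(d₁)·√T = 105.208149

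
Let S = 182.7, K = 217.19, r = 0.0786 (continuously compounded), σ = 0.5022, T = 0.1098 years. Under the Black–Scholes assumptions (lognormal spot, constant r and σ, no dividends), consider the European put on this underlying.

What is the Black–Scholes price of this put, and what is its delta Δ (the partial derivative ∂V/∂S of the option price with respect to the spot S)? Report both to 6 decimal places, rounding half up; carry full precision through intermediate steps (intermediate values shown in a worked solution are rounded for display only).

price = 35.434536
Δ = -0.817029

σ√T = 0.5022·√0.1098 = 0.166409
d₁ = (ln(S/K) + (r+σ²/2)T) / (σ√T) = (ln(182.7/217.19) + (0.0786+0.5022²/2)·0.1098) / 0.166409 = (-0.172927 + 0.022476) / 0.166409 = -0.904100
d₂ = d₁ − σ√T = -0.904100 − 0.166409 = -1.070509
e^{−rT} = e^{−0.0786·0.1098} = 0.991407
N(−d₁) = 0.817029,  N(−d₂) = 0.857805
Put price V = K·e^{−rT}·N(−d₂) − S·N(−d₁) = 184.705702 − 149.271167 = 35.434536
Δ = −N(−d₁) = -0.817029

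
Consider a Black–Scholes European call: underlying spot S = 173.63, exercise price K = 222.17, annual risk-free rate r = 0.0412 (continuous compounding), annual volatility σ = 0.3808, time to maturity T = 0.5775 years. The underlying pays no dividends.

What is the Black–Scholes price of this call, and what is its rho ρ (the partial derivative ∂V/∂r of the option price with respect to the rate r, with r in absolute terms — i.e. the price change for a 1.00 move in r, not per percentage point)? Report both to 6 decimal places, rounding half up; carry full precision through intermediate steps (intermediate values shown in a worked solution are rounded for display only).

σ√T = 0.3808·√0.5775 = 0.289383
d₁ = (ln(S/K) + (r+σ²/2)T) / (σ√T) = (ln(173.63/222.17) + (0.0412+0.3808²/2)·0.5775) / 0.289383 = (-0.246516 + 0.065664) / 0.289383 = -0.624957
d₂ = d₁ − σ√T = -0.624957 − 0.289383 = -0.914340
e^{−rT} = e^{−0.0412·0.5775} = 0.976488
N(d₁) = 0.266000,  N(d₂) = 0.180269
Call price V = S·N(d₁) − K·e^{−rT}·N(d₂) = 46.185495 − 39.108697 = 7.076798
ρ = K·T·e^{−rT}·N(d₂) = 22.585272

price = 7.076798
ρ = 22.585272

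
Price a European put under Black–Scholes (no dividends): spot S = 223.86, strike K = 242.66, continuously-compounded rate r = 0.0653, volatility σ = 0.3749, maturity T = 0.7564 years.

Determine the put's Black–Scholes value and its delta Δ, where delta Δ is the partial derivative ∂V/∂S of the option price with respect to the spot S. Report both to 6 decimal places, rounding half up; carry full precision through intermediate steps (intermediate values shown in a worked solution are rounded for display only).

σ√T = 0.3749·√0.7564 = 0.326055
d₁ = (ln(S/K) + (r+σ²/2)T) / (σ√T) = (ln(223.86/242.66) + (0.0653+0.3749²/2)·0.7564) / 0.326055 = (-0.080640 + 0.102549) / 0.326055 = 0.067193
d₂ = d₁ − σ√T = 0.067193 − 0.326055 = -0.258863
e^{−rT} = e^{−0.0653·0.7564} = 0.951807
N(−d₁) = 0.473214,  N(−d₂) = 0.602129
Put price V = K·e^{−rT}·N(−d₂) − S·N(−d₁) = 139.071118 − 105.933727 = 33.137391
Δ = −N(−d₁) = -0.473214

price = 33.137391
Δ = -0.473214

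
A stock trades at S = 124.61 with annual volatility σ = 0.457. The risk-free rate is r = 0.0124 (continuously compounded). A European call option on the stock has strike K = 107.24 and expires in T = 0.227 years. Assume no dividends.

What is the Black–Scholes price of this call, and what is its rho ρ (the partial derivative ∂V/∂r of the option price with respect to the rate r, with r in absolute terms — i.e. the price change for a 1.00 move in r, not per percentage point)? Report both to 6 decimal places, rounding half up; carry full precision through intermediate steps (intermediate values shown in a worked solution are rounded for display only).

σ√T = 0.457·√0.227 = 0.217735
d₁ = (ln(S/K) + (r+σ²/2)T) / (σ√T) = (ln(124.61/107.24) + (0.0124+0.457²/2)·0.227) / 0.217735 = (0.150120 + 0.026519) / 0.217735 = 0.811254
d₂ = d₁ − σ√T = 0.811254 − 0.217735 = 0.593518
e^{−rT} = e^{−0.0124·0.227} = 0.997189
N(d₁) = 0.791390,  N(d₂) = 0.723583
Call price V = S·N(d₁) − K·e^{−rT}·N(d₂) = 98.615112 − 77.378912 = 21.236200
ρ = K·T·e^{−rT}·N(d₂) = 17.565013

price = 21.236200
ρ = 17.565013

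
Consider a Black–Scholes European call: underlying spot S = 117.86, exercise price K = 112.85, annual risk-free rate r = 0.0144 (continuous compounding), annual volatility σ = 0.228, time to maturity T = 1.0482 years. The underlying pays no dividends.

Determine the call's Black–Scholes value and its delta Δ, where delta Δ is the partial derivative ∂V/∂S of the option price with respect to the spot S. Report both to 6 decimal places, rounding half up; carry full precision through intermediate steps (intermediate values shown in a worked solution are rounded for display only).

σ√T = 0.228·√1.0482 = 0.233430
d₁ = (ln(S/K) + (r+σ²/2)T) / (σ√T) = (ln(117.86/112.85) + (0.0144+0.228²/2)·1.0482) / 0.233430 = (0.043438 + 0.042339) / 0.233430 = 0.367463
d₂ = d₁ − σ√T = 0.367463 − 0.233430 = 0.134033
e^{−rT} = e^{−0.0144·1.0482} = 0.985019
N(d₁) = 0.643363,  N(d₂) = 0.553312
Call price V = S·N(d₁) − K·e^{−rT}·N(d₂) = 75.826769 − 61.505798 = 14.320971
Δ = N(d₁) = 0.643363

price = 14.320971
Δ = 0.643363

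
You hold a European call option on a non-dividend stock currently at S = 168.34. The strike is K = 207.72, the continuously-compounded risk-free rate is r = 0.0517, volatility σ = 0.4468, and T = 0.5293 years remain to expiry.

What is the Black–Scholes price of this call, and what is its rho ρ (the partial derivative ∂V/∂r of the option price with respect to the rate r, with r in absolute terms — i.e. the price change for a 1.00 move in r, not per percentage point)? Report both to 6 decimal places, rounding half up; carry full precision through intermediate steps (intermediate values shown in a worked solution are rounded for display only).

price = 10.669963
ρ = 25.056725

σ√T = 0.4468·√0.5293 = 0.325060
d₁ = (ln(S/K) + (r+σ²/2)T) / (σ√T) = (ln(168.34/207.72) + (0.0517+0.4468²/2)·0.5293) / 0.325060 = (-0.210205 + 0.080197) / 0.325060 = -0.399951
d₂ = d₁ − σ√T = -0.399951 − 0.325060 = -0.725012
e^{−rT} = e^{−0.0517·0.5293} = 0.973006
N(d₁) = 0.344596,  N(d₂) = 0.234222
Call price V = S·N(d₁) − K·e^{−rT}·N(d₂) = 58.009327 − 47.339364 = 10.669963
ρ = K·T·e^{−rT}·N(d₂) = 25.056725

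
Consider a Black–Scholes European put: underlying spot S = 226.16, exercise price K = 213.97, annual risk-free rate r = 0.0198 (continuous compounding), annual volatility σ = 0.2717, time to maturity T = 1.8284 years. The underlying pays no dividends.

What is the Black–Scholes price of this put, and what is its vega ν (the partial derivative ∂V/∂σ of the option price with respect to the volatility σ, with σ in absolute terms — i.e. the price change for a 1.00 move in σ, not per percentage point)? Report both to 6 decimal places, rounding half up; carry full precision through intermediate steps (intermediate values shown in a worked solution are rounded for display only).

σ√T = 0.2717·√1.8284 = 0.367388
d₁ = (ln(S/K) + (r+σ²/2)T) / (σ√T) = (ln(226.16/213.97) + (0.0198+0.2717²/2)·1.8284) / 0.367388 = (0.055407 + 0.103689) / 0.367388 = 0.433047
d₂ = d₁ − σ√T = 0.433047 − 0.367388 = 0.065658
e^{−rT} = e^{−0.0198·1.8284} = 0.964445
N(−d₁) = 0.332490,  N(−d₂) = 0.473825
Put price V = K·e^{−rT}·N(−d₂) − S·N(−d₁) = 97.779601 − 75.196032 = 22.583570
φ(d₁) = (1/√(2π))·e^{−d₁²/2} = 0.363236
ν = S·φ(d₁)·√T = 111.081046

price = 22.583570
ν = 111.081046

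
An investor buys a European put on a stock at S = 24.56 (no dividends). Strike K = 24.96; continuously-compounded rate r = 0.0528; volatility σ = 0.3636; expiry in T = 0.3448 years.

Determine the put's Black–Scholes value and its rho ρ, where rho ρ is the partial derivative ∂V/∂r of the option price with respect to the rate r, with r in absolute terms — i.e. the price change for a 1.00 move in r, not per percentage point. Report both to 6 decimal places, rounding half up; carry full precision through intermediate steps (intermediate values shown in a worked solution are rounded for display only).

price = 2.060767
ρ = -4.552496

σ√T = 0.3636·√0.3448 = 0.213505
d₁ = (ln(S/K) + (r+σ²/2)T) / (σ√T) = (ln(24.56/24.96) + (0.0528+0.3636²/2)·0.3448) / 0.213505 = (-0.016155 + 0.040998) / 0.213505 = 0.116354
d₂ = d₁ − σ√T = 0.116354 − 0.213505 = -0.097151
e^{−rT} = e^{−0.0528·0.3448} = 0.981959
N(−d₁) = 0.453686,  N(−d₂) = 0.538697
Put price V = K·e^{−rT}·N(−d₂) − S·N(−d₁) = 13.203295 − 11.142528 = 2.060767
ρ = −K·T·e^{−rT}·N(−d₂) = -4.552496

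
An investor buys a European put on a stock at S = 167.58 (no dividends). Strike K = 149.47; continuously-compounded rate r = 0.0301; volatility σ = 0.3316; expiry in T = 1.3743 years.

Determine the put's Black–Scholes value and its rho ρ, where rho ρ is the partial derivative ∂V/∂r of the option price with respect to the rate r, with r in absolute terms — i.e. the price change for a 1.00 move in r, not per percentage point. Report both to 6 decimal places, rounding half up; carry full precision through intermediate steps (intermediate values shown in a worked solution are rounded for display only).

σ√T = 0.3316·√1.3743 = 0.388736
d₁ = (ln(S/K) + (r+σ²/2)T) / (σ√T) = (ln(167.58/149.47) + (0.0301+0.3316²/2)·1.3743) / 0.388736 = (0.114365 + 0.116924) / 0.388736 = 0.594978
d₂ = d₁ − σ√T = 0.594978 − 0.388736 = 0.206241
e^{−rT} = e^{−0.0301·1.3743} = 0.959477
N(−d₁) = 0.275929,  N(−d₂) = 0.418301
Put price V = K·e^{−rT}·N(−d₂) − S·N(−d₁) = 59.989869 − 46.240204 = 13.749665
ρ = −K·T·e^{−rT}·N(−d₂) = -82.444077

price = 13.749665
ρ = -82.444077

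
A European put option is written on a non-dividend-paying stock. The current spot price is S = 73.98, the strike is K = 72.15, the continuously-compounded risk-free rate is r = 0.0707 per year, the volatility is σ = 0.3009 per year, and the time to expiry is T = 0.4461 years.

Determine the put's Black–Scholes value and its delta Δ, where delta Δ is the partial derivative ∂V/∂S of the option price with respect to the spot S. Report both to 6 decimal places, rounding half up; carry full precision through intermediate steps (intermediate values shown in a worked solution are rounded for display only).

price = 3.949529
Δ = -0.351212

σ√T = 0.3009·√0.4461 = 0.200973
d₁ = (ln(S/K) + (r+σ²/2)T) / (σ√T) = (ln(73.98/72.15) + (0.0707+0.3009²/2)·0.4461) / 0.200973 = (0.025048 + 0.051734) / 0.200973 = 0.382050
d₂ = d₁ − σ√T = 0.382050 − 0.200973 = 0.181077
e^{−rT} = e^{−0.0707·0.4461} = 0.968953
N(−d₁) = 0.351212,  N(−d₂) = 0.428154
Put price V = K·e^{−rT}·N(−d₂) − S·N(−d₁) = 29.932195 − 25.982666 = 3.949529
Δ = −N(−d₁) = -0.351212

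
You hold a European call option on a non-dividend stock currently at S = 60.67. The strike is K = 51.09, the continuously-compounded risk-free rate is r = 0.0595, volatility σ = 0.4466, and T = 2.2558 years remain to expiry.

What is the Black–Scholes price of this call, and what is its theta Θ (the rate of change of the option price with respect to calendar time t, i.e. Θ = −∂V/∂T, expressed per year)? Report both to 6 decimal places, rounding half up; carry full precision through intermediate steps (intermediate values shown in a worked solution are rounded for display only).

price = 23.183794
Θ = -4.087324

σ√T = 0.4466·√2.2558 = 0.670763
d₁ = (ln(S/K) + (r+σ²/2)T) / (σ√T) = (ln(60.67/51.09) + (0.0595+0.4466²/2)·2.2558) / 0.670763 = (0.171861 + 0.359182) / 0.670763 = 0.791699
d₂ = d₁ − σ√T = 0.791699 − 0.670763 = 0.120936
e^{−rT} = e^{−0.0595·2.2558} = 0.874398
N(d₁) = 0.785732,  N(d₂) = 0.548129
Call price V = S·N(d₁) − K·e^{−rT}·N(d₂) = 47.670348 − 24.486554 = 23.183794
φ(d₁) = (1/√(2π))·e^{−d₁²/2} = 0.291612
Θ = −S·φ(d₁)·σ/(2√T) − r·K·e^{−rT}·N(d₂) = −2.630374 − 1.456950 = -4.087324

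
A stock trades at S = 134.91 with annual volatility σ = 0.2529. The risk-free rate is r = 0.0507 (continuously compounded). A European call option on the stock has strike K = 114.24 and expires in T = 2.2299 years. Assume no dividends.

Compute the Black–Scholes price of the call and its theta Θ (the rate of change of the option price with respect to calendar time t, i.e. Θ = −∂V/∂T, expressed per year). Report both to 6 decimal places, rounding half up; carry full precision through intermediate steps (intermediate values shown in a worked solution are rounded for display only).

price = 38.737276
Θ = -6.629732

σ√T = 0.2529·√2.2299 = 0.377652
d₁ = (ln(S/K) + (r+σ²/2)T) / (σ√T) = (ln(134.91/114.24) + (0.0507+0.2529²/2)·2.2299) / 0.377652 = (0.166306 + 0.184366) / 0.377652 = 0.928561
d₂ = d₁ − σ√T = 0.928561 − 0.377652 = 0.550909
e^{−rT} = e^{−0.0507·2.2299} = 0.893101
N(d₁) = 0.823442,  N(d₂) = 0.709152
Call price V = S·N(d₁) − K·e^{−rT}·N(d₂) = 111.090521 − 72.353245 = 38.737276
φ(d₁) = (1/√(2π))·e^{−d₁²/2} = 0.259227
Θ = −S·φ(d₁)·σ/(2√T) − r·K·e^{−rT}·N(d₂) = −2.961423 − 3.668310 = -6.629732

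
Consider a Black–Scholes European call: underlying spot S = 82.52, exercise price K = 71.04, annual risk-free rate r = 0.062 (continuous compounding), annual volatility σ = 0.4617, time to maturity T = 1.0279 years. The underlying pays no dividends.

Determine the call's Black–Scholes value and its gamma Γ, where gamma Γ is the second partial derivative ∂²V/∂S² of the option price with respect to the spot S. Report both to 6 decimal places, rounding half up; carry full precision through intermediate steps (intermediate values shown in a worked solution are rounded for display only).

σ√T = 0.4617·√1.0279 = 0.468096
d₁ = (ln(S/K) + (r+σ²/2)T) / (σ√T) = (ln(82.52/71.04) + (0.062+0.4617²/2)·1.0279) / 0.468096 = (0.149798 + 0.173287) / 0.468096 = 0.690209
d₂ = d₁ − σ√T = 0.690209 − 0.468096 = 0.222113
e^{−rT} = e^{−0.062·1.0279} = 0.938258
N(d₁) = 0.754969,  N(d₂) = 0.587887
Call price V = S·N(d₁) − K·e^{−rT}·N(d₂) = 62.300019 − 39.184952 = 23.115067
φ(d₁) = (1/√(2π))·e^{−d₁²/2} = 0.314386
Γ = φ(d₁) / (S·σ·√T) = 0.008139

price = 23.115067
Γ = 0.008139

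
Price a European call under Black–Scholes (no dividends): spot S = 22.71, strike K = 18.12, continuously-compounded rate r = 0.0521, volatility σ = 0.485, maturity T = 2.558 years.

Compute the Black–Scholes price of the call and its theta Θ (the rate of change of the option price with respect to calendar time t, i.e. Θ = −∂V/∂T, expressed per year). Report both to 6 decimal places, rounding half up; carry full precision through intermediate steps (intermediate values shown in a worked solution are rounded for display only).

σ√T = 0.485·√2.558 = 0.775697
d₁ = (ln(S/K) + (r+σ²/2)T) / (σ√T) = (ln(22.71/18.12) + (0.0521+0.485²/2)·2.558) / 0.775697 = (0.225789 + 0.434125) / 0.775697 = 0.850737
d₂ = d₁ − σ√T = 0.850737 − 0.775697 = 0.075040
e^{−rT} = e^{−0.0521·2.558} = 0.875227
N(d₁) = 0.802542,  N(d₂) = 0.529908
Call price V = S·N(d₁) − K·e^{−rT}·N(d₂) = 18.225732 − 8.403880 = 9.821852
φ(d₁) = (1/√(2π))·e^{−d₁²/2} = 0.277811
Θ = −S·φ(d₁)·σ/(2√T) − r·K·e^{−rT}·N(d₂) = −0.956594 − 0.437842 = -1.394436

price = 9.821852
Θ = -1.394436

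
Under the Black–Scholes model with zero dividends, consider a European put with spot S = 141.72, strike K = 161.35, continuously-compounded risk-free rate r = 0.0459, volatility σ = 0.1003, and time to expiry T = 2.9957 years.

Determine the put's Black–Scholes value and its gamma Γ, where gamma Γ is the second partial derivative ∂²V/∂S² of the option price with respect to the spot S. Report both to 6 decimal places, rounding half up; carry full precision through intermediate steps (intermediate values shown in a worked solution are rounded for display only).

price = 9.225355
Γ = 0.016076

σ√T = 0.1003·√2.9957 = 0.173600
d₁ = (ln(S/K) + (r+σ²/2)T) / (σ√T) = (ln(141.72/161.35) + (0.0459+0.1003²/2)·2.9957) / 0.173600 = (-0.129723 + 0.152571) / 0.173600 = 0.131616
d₂ = d₁ − σ√T = 0.131616 − 0.173600 = -0.041984
e^{−rT} = e^{−0.0459·2.9957} = 0.871532
N(−d₁) = 0.447644,  N(−d₂) = 0.516744
Put price V = K·e^{−rT}·N(−d₂) − S·N(−d₁) = 72.665485 − 63.440129 = 9.225355
φ(d₁) = (1/√(2π))·e^{−d₁²/2} = 0.395502
Γ = φ(d₁) / (S·σ·√T) = 0.016076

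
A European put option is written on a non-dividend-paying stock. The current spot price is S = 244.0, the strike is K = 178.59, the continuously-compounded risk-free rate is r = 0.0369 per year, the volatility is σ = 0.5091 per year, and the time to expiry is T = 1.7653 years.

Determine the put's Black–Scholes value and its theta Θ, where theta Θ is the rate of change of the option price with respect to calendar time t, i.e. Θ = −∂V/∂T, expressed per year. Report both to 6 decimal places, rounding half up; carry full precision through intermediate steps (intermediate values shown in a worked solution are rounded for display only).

σ√T = 0.5091·√1.7653 = 0.676414
d₁ = (ln(S/K) + (r+σ²/2)T) / (σ√T) = (ln(244.0/178.59) + (0.0369+0.5091²/2)·1.7653) / 0.676414 = (0.312076 + 0.293907) / 0.676414 = 0.895876
d₂ = d₁ − σ√T = 0.895876 − 0.676414 = 0.219462
e^{−rT} = e^{−0.0369·1.7653} = 0.936937
N(−d₁) = 0.185159,  N(−d₂) = 0.413145
Put price V = K·e^{−rT}·N(−d₂) − S·N(−d₁) = 69.130513 − 45.178910 = 23.951604
φ(d₁) = (1/√(2π))·e^{−d₁²/2} = 0.267072
Θ = −S·φ(d₁)·σ/(2√T) + r·K·e^{−rT}·N(−d₂) = −12.484831 + 2.550916 = -9.933915

price = 23.951604
Θ = -9.933915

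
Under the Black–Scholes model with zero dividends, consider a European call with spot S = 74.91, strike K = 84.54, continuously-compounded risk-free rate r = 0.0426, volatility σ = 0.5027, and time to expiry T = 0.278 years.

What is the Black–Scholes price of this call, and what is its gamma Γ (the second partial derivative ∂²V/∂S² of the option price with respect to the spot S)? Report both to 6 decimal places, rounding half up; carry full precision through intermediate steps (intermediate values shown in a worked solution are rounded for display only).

price = 4.728525
Γ = 0.019325

σ√T = 0.5027·√0.278 = 0.265052
d₁ = (ln(S/K) + (r+σ²/2)T) / (σ√T) = (ln(74.91/84.54) + (0.0426+0.5027²/2)·0.278) / 0.265052 = (-0.120937 + 0.046969) / 0.265052 = -0.279071
d₂ = d₁ − σ√T = -0.279071 − 0.265052 = -0.544123
e^{−rT} = e^{−0.0426·0.278} = 0.988227
N(d₁) = 0.390095,  N(d₂) = 0.293178
Call price V = S·N(d₁) − K·e^{−rT}·N(d₂) = 29.222037 − 24.493512 = 4.728525
φ(d₁) = (1/√(2π))·e^{−d₁²/2} = 0.383706
Γ = φ(d₁) / (S·σ·√T) = 0.019325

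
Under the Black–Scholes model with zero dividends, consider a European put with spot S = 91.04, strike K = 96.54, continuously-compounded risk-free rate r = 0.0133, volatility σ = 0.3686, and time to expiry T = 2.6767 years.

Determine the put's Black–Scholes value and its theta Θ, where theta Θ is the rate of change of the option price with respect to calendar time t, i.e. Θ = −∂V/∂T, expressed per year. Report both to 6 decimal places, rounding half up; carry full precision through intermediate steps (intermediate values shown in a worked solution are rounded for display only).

σ√T = 0.3686·√2.6767 = 0.603053
d₁ = (ln(S/K) + (r+σ²/2)T) / (σ√T) = (ln(91.04/96.54) + (0.0133+0.3686²/2)·2.6767) / 0.603053 = (-0.058658 + 0.217436) / 0.603053 = 0.263290
d₂ = d₁ − σ√T = 0.263290 − 0.603053 = -0.339762
e^{−rT} = e^{−0.0133·2.6767} = 0.965026
N(−d₁) = 0.396163,  N(−d₂) = 0.632982
Put price V = K·e^{−rT}·N(−d₂) − S·N(−d₁) = 58.970918 − 36.066720 = 22.904199
φ(d₁) = (1/√(2π))·e^{−d₁²/2} = 0.385351
Θ = −S·φ(d₁)·σ/(2√T) + r·K·e^{−rT}·N(−d₂) = −3.951980 + 0.784313 = -3.167667

price = 22.904199
Θ = -3.167667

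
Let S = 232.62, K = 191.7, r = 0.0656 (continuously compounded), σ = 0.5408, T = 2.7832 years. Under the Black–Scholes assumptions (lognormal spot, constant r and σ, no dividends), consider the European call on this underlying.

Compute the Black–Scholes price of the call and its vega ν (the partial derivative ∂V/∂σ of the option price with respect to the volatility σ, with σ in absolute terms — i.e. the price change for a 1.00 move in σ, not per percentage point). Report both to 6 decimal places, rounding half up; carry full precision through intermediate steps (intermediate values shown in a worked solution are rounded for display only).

σ√T = 0.5408·√2.7832 = 0.902213
d₁ = (ln(S/K) + (r+σ²/2)T) / (σ√T) = (ln(232.62/191.7) + (0.0656+0.5408²/2)·2.7832) / 0.902213 = (0.193475 + 0.589572) / 0.902213 = 0.867918
d₂ = d₁ − σ√T = 0.867918 − 0.902213 = -0.034295
e^{−rT} = e^{−0.0656·2.7832} = 0.833120
N(d₁) = 0.807280,  N(d₂) = 0.486321
Call price V = S·N(d₁) − K·e^{−rT}·N(d₂) = 187.789544 − 77.669864 = 110.119680
φ(d₁) = (1/√(2π))·e^{−d₁²/2} = 0.273739
ν = S·φ(d₁)·√T = 106.232257

price = 110.119680
ν = 106.232257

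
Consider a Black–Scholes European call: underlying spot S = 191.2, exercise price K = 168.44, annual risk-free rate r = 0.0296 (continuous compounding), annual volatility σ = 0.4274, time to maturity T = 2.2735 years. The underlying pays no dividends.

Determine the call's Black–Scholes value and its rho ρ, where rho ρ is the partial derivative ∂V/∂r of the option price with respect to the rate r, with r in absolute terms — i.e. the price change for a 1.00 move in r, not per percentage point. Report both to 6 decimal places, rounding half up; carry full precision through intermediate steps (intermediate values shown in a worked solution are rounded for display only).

price = 62.825949
ρ = 175.995441

σ√T = 0.4274·√2.2735 = 0.644439
d₁ = (ln(S/K) + (r+σ²/2)T) / (σ√T) = (ln(191.2/168.44) + (0.0296+0.4274²/2)·2.2735) / 0.644439 = (0.126740 + 0.274947) / 0.644439 = 0.623312
d₂ = d₁ − σ√T = 0.623312 − 0.644439 = -0.021127
e^{−rT} = e^{−0.0296·2.2735} = 0.934919
N(d₁) = 0.733460,  N(d₂) = 0.491572
Call price V = S·N(d₁) − K·e^{−rT}·N(d₂) = 140.237623 − 77.411674 = 62.825949
ρ = K·T·e^{−rT}·N(d₂) = 175.995441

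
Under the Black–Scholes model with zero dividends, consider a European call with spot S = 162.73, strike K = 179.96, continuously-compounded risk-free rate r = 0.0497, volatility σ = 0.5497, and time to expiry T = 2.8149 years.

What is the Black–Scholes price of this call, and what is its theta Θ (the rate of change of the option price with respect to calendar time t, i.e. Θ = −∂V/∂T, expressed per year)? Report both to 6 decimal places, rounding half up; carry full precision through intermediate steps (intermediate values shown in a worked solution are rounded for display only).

price = 59.884839
Θ = -11.994614

σ√T = 0.5497·√2.8149 = 0.922268
d₁ = (ln(S/K) + (r+σ²/2)T) / (σ√T) = (ln(162.73/179.96) + (0.0497+0.5497²/2)·2.8149) / 0.922268 = (-0.100642 + 0.565190) / 0.922268 = 0.503701
d₂ = d₁ − σ√T = 0.503701 − 0.922268 = -0.418567
e^{−rT} = e^{−0.0497·2.8149} = 0.869445
N(d₁) = 0.692764,  N(d₂) = 0.337766
Call price V = S·N(d₁) − K·e^{−rT}·N(d₂) = 112.733539 − 52.848699 = 59.884839
φ(d₁) = (1/√(2π))·e^{−d₁²/2} = 0.351412
Θ = −S·φ(d₁)·σ/(2√T) − r·K·e^{−rT}·N(d₂) = −9.368034 − 2.626580 = -11.994614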